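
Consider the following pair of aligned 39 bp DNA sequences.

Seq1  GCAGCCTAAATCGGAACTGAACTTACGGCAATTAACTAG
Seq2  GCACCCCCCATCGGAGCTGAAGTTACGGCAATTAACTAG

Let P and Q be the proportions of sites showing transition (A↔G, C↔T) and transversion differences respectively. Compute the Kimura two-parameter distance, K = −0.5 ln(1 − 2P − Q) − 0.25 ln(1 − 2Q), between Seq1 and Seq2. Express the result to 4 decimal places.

0.1722

The sequences differ at positions 4 (G/C, transversion), 7 (T/C, transition), 8 (A/C, transversion), 9 (A/C, transversion), 16 (A/G, transition), 22 (C/G, transversion).
Of the 6 differences, 2 transitions and 4 transversions over 39 sites: P = 2/39 = 0.051282, Q = 4/39 = 0.102564.
d = −0.5·ln(0.794872) − 0.25·ln(0.794872) = −0.5·(-0.229574) − 0.25·(-0.229574) = 0.1722.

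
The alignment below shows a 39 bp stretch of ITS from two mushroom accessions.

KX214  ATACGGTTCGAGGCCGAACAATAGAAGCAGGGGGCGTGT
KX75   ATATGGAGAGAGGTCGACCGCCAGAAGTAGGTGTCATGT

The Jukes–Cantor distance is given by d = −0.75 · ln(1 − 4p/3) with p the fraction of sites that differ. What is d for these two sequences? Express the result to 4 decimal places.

The sequences differ at positions 4 (C/T), 7 (T/A), 8 (T/G), 9 (C/A), 14 (C/T), 18 (A/C), 20 (A/G), 21 (A/C), 22 (T/C), 28 (C/T), 32 (G/T), 34 (G/T), 36 (G/A).
p = 13/39 = 0.333333.
d = −0.75 · ln(1 − (4/3)·0.333333) = −0.75 · ln(0.555556) = −0.75 · (-0.587786) = 0.4408.

0.4408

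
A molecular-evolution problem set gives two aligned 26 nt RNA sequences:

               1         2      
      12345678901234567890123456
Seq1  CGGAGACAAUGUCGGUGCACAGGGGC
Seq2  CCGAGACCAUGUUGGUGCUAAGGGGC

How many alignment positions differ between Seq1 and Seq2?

Mismatches occur at site 2 (G→C), site 8 (A→C), site 13 (C→U), site 19 (A→U), site 20 (C→A).
That gives 5 mismatches out of 26 aligned sites, so the Hamming distance is 5.

5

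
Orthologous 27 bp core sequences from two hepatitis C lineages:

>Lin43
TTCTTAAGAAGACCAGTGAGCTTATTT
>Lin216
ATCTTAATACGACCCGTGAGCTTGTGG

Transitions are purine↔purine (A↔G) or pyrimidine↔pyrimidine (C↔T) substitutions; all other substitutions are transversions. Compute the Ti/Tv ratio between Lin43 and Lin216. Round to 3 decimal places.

Mismatches occur at site 1 (T↔A, transversion), site 8 (G↔T, transversion), site 10 (A↔C, transversion), site 15 (A↔C, transversion), site 24 (A↔G, transition), site 26 (T↔G, transversion), site 27 (T↔G, transversion).
Of the 7 differences, 1 transition and 6 transversions, so Ti/Tv = 1/6 = 0.167.

0.167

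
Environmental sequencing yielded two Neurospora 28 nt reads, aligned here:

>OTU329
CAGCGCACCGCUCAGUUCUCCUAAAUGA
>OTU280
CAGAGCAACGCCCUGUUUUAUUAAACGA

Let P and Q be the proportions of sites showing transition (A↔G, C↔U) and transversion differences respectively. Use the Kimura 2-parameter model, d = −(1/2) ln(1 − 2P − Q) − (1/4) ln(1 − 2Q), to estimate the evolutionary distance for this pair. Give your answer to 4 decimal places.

The sequences differ at positions 4 (C/A, transversion), 8 (C/A, transversion), 12 (U/C, transition), 14 (A/U, transversion), 18 (C/U, transition), 20 (C/A, transversion), 21 (C/U, transition), 26 (U/C, transition).
Of the 8 differences, 4 transitions and 4 transversions over 28 sites: P = 4/28 = 0.142857, Q = 4/28 = 0.142857.
d = −0.5·ln(0.571429) − 0.25·ln(0.714286) = −0.5·(-0.559615) − 0.25·(-0.336472) = 0.3639.

0.3639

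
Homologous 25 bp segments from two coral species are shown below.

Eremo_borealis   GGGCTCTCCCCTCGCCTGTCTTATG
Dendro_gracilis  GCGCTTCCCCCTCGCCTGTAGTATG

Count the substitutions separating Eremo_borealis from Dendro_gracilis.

The sequences differ at positions 2 (G/C), 6 (C/T), 7 (T/C), 20 (C/A), 21 (T/G).
That gives 5 mismatches out of 25 aligned sites, so the Hamming distance is 5.

5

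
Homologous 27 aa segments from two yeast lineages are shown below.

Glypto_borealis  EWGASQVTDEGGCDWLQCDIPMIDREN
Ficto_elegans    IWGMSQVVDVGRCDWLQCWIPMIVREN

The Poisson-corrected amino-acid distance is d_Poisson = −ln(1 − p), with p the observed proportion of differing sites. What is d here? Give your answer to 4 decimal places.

Mismatches occur at site 1 (E/I), site 4 (A/M), site 8 (T/V), site 10 (E/V), site 12 (G/R), site 19 (D/W), site 24 (D/V).
p = 7/27 = 0.259259.
d = −ln(1 − 0.259259) = −ln(0.740741) = 0.3001.

0.3001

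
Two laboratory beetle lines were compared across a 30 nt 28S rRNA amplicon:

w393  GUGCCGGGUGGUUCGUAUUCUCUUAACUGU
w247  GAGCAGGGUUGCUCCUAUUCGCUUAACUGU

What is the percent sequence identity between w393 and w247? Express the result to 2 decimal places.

80.00%

Differing sites — 2:U/A; 5:C/A; 10:G/U; 12:U/C; 15:G/C; 21:U/G.
24 of the 30 sites match, so the percent identity is 24/30 × 100 = 80.00%.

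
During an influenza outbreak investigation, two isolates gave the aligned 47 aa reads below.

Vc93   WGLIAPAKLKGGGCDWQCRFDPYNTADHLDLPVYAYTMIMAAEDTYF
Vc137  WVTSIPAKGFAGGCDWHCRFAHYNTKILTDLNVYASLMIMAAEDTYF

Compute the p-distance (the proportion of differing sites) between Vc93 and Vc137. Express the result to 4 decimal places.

Differing sites — 2:G/V; 3:L/T; 4:I/S; 5:A/I; 9:L/G; 10:K/F; 11:G/A; 17:Q/H; 21:D/A; 22:P/H; 26:A/K; 27:D/I; 28:H/L; 29:L/T; 32:P/N; 36:Y/S; 37:T/L.
There are 17 differences over 47 sites, so p = 17/47 = 0.3617.

0.3617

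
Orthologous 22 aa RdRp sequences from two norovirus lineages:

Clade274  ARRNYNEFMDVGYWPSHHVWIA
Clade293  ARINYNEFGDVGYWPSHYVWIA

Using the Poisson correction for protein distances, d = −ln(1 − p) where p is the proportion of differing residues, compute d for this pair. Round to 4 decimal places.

0.1466

Mismatches occur at site 3 (R↔I), site 9 (M↔G), site 18 (H↔Y).
p = 3/22 = 0.136364.
d = −ln(1 − 0.136364) = −ln(0.863636) = 0.1466.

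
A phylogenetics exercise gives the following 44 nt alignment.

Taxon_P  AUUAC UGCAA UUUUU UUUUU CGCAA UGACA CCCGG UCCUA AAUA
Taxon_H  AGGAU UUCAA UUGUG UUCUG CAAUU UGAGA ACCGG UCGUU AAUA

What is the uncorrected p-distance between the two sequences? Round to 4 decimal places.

0.3636

Differing sites — 2:U/G; 3:U/G; 5:C/U; 7:G/U; 13:U/G; 15:U/G; 18:U/C; 20:U/G; 22:G/A; 23:C/A; 24:A/U; 25:A/U; 29:C/G; 31:C/A; 38:C/G; 40:A/U.
There are 16 differences over 44 sites, so p = 16/44 = 0.3636.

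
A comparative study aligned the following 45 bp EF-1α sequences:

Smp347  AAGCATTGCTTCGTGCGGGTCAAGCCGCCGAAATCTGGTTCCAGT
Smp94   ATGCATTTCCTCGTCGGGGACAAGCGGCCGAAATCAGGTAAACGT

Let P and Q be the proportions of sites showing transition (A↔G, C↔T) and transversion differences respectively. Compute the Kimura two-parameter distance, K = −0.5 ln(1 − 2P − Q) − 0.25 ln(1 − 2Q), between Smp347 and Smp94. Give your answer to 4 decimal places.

Differing sites — 2:A/T (Tv); 8:G/T (Tv); 10:T/C (Ti); 15:G/C (Tv); 16:C/G (Tv); 20:T/A (Tv); 26:C/G (Tv); 36:T/A (Tv); 40:T/A (Tv); 41:C/A (Tv); 42:C/A (Tv); 43:A/C (Tv).
Of the 12 differences, 1 transition and 11 transversions over 45 sites: P = 1/45 = 0.022222, Q = 11/45 = 0.244444.
d = −0.5·ln(0.711112) − 0.25·ln(0.511112) = −0.5·(-0.340925) − 0.25·(-0.671167) = 0.3383.

0.3383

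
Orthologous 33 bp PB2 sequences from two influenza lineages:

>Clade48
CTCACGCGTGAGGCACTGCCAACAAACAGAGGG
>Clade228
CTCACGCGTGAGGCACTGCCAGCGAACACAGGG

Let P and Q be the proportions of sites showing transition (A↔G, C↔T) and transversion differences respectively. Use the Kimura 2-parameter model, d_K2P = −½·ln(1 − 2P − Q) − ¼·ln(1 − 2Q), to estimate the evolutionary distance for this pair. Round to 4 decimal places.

Differing sites — 22:A/G (Ti); 24:A/G (Ti); 29:G/C (Tv).
Of the 3 differences, 2 transitions and 1 transversion over 33 sites: P = 2/33 = 0.060606, Q = 1/33 = 0.030303.
d = −0.5·ln(0.848485) − 0.25·ln(0.939394) = −0.5·(-0.164303) − 0.25·(-0.062520) = 0.0978.

0.0978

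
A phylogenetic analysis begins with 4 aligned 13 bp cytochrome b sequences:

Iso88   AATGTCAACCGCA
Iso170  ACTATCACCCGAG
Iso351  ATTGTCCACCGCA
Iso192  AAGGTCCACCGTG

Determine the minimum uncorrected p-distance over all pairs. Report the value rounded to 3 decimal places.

0.154

Pairwise Hamming distances:
  Iso88 vs Iso170: 5
  Iso88 vs Iso351: 2
  Iso88 vs Iso192: 4
  Iso170 vs Iso351: 6
  Iso170 vs Iso192: 6
  Iso351 vs Iso192: 4
The smallest is 2 mismatches, between Iso88 and Iso351; p = 2/13 = 0.154.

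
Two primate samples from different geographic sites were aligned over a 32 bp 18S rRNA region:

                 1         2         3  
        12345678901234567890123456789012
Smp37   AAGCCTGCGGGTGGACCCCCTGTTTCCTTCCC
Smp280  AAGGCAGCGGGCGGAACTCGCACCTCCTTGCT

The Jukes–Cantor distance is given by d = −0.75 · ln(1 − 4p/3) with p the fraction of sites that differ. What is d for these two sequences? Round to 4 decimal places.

0.5199

The sequences differ at positions 4 (C/G), 6 (T/A), 12 (T/C), 16 (C/A), 18 (C/T), 20 (C/G), 21 (T/C), 22 (G/A), 23 (T/C), 24 (T/C), 30 (C/G), 32 (C/T).
p = 12/32 = 0.375000.
d = −0.75 · ln(1 − (4/3)·0.375000) = −0.75 · ln(0.500000) = −0.75 · (-0.693147) = 0.5199.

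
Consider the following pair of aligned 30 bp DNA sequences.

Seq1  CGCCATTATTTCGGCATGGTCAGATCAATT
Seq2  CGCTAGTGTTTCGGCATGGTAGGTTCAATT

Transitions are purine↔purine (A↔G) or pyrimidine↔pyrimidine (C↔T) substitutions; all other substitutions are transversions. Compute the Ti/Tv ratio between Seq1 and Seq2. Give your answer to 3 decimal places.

Mismatches occur at site 4 (C↔T, transition), site 6 (T↔G, transversion), site 8 (A↔G, transition), site 21 (C↔A, transversion), site 22 (A↔G, transition), site 24 (A↔T, transversion).
Of the 6 differences, 3 transitions and 3 transversions, so Ti/Tv = 3/3 = 1.000.

1.000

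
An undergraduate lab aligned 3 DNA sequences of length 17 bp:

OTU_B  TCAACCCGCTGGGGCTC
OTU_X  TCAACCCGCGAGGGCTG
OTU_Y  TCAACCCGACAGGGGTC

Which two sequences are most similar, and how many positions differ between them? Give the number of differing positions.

3

Pairwise Hamming distances:
  OTU_B vs OTU_X: 3
  OTU_B vs OTU_Y: 4
  OTU_X vs OTU_Y: 4
The smallest is 3, between OTU_B and OTU_X.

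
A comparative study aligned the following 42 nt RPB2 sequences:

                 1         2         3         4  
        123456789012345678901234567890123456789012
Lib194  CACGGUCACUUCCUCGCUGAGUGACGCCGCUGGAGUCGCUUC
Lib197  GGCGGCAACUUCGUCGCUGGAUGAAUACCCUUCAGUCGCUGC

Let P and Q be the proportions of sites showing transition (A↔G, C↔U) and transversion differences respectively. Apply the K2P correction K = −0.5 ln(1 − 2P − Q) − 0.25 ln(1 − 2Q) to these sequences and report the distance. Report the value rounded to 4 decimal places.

0.4415

Differing sites — 1:C/G (Tv); 2:A/G (Ti); 6:U/C (Ti); 7:C/A (Tv); 13:C/G (Tv); 20:A/G (Ti); 21:G/A (Ti); 25:C/A (Tv); 26:G/U (Tv); 27:C/A (Tv); 29:G/C (Tv); 32:G/U (Tv); 33:G/C (Tv); 41:U/G (Tv).
Of the 14 differences, 4 transitions and 10 transversions over 42 sites: P = 4/42 = 0.095238, Q = 10/42 = 0.238095.
d = −0.5·ln(0.571429) − 0.25·ln(0.523810) = −0.5·(-0.559615) − 0.25·(-0.646626) = 0.4415.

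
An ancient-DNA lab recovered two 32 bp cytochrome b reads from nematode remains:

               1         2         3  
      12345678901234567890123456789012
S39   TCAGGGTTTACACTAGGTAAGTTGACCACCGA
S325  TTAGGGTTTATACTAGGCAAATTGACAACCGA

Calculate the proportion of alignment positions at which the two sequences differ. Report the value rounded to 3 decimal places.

0.156

The sequences differ at positions 2 (C/T), 11 (C/T), 18 (T/C), 21 (G/A), 27 (C/A).
There are 5 differences over 32 sites, so p = 5/32 = 0.156.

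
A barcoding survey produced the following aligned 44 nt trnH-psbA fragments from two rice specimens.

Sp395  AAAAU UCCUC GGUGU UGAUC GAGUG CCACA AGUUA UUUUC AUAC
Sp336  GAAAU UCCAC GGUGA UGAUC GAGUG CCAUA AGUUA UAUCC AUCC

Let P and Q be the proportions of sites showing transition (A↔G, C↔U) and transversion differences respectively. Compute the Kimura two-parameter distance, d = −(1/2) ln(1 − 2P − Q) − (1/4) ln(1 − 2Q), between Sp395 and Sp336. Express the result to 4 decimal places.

0.1791

The sequences differ at positions 1 (A/G, transition), 9 (U/A, transversion), 15 (U/A, transversion), 29 (C/U, transition), 37 (U/A, transversion), 39 (U/C, transition), 43 (A/C, transversion).
Of the 7 differences, 3 transitions and 4 transversions over 44 sites: P = 3/44 = 0.068182, Q = 4/44 = 0.090909.
d = −0.5·ln(0.772727) − 0.25·ln(0.818182) = −0.5·(-0.257829) − 0.25·(-0.200670) = 0.1791.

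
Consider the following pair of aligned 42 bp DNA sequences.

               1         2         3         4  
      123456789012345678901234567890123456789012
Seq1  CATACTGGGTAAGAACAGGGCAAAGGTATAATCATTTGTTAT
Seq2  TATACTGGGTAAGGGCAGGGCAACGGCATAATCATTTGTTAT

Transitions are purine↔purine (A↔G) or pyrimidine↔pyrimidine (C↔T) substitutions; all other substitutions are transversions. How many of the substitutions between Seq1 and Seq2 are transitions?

Mismatches occur at site 1 (C→T, transition), site 14 (A→G, transition), site 15 (A→G, transition), site 24 (A→C, transversion), site 27 (T→C, transition).
Of the 5 differences, 4 transitions and 1 transversion, so the answer is 4.

4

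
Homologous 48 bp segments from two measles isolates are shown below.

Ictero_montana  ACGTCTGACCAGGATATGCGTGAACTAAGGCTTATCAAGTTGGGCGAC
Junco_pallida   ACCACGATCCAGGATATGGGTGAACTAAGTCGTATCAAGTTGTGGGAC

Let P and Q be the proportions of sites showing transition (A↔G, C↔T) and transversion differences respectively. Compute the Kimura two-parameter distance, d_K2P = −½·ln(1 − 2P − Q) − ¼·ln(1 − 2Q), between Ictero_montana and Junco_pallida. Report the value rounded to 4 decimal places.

Differing sites — 3:G/C (Tv); 4:T/A (Tv); 6:T/G (Tv); 7:G/A (Ti); 8:A/T (Tv); 19:C/G (Tv); 30:G/T (Tv); 32:T/G (Tv); 43:G/T (Tv); 45:C/G (Tv).
Of the 10 differences, 1 transition and 9 transversions over 48 sites: P = 1/48 = 0.020833, Q = 9/48 = 0.187500.
d = −0.5·ln(0.770834) − 0.25·ln(0.625000) = −0.5·(-0.260282) − 0.25·(-0.470004) = 0.2476.

0.2476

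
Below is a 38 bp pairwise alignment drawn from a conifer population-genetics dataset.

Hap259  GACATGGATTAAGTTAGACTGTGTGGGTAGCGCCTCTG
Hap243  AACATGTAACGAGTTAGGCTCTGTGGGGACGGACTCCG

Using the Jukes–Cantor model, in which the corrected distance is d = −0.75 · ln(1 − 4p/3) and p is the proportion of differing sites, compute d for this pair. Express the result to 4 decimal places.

Mismatches occur at site 1 (G/A), site 7 (G/T), site 9 (T/A), site 10 (T/C), site 11 (A/G), site 18 (A/G), site 21 (G/C), site 28 (T/G), site 30 (G/C), site 31 (C/G), site 33 (C/A), site 37 (T/C).
p = 12/38 = 0.315789.
d = −0.75 · ln(1 − (4/3)·0.315789) = −0.75 · ln(0.578948) = −0.75 · (-0.546543) = 0.4099.

0.4099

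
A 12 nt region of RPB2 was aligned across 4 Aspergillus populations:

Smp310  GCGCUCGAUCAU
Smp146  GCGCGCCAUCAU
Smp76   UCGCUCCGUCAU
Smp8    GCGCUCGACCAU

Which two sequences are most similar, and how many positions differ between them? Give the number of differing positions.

1

Pairwise Hamming distances:
  Smp310 vs Smp146: 2
  Smp310 vs Smp76: 3
  Smp310 vs Smp8: 1
  Smp146 vs Smp76: 3
  Smp146 vs Smp8: 3
  Smp76 vs Smp8: 4
The smallest is 1, between Smp310 and Smp8.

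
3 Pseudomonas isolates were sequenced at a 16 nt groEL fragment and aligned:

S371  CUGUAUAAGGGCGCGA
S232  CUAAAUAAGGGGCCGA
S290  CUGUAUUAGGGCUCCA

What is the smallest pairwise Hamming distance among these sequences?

Pairwise Hamming distances:
  S371 vs S232: 4
  S371 vs S290: 3
  S232 vs S290: 6
The smallest is 3, between S371 and S290.

3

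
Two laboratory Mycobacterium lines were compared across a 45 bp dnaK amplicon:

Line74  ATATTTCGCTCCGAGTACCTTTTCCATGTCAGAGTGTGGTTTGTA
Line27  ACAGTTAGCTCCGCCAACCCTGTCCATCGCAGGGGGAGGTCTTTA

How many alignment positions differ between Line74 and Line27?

15

Mismatches occur at site 2 (T/C), site 4 (T/G), site 7 (C/A), site 14 (A/C), site 15 (G/C), site 16 (T/A), site 20 (T/C), site 22 (T/G), site 28 (G/C), site 29 (T/G), site 33 (A/G), site 35 (T/G), site 37 (T/A), site 41 (T/C), site 43 (G/T).
That gives 15 mismatches out of 45 aligned sites, so the Hamming distance is 15.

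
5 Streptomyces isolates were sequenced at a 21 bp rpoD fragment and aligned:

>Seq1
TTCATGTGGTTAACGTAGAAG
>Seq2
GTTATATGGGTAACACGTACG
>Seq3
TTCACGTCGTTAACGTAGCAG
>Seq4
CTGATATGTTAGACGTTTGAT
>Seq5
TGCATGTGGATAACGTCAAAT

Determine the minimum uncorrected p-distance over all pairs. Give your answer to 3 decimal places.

0.143

Pairwise Hamming distances:
  Seq1 vs Seq2: 9
  Seq1 vs Seq3: 3
  Seq1 vs Seq4: 10
  Seq1 vs Seq5: 5
  Seq2 vs Seq3: 12
  Seq2 vs Seq4: 12
  Seq2 vs Seq5: 11
  Seq3 vs Seq4: 12
  Seq3 vs Seq5: 8
  Seq4 vs Seq5: 11
The smallest is 3 mismatches, between Seq1 and Seq3; p = 3/21 = 0.143.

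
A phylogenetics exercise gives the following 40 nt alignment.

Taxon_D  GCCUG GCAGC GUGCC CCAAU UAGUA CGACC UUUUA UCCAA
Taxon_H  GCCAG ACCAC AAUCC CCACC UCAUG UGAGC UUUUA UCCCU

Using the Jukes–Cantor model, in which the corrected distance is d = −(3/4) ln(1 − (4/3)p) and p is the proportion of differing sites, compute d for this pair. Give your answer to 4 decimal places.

0.5716

Mismatches occur at site 4 (U→A), site 6 (G→A), site 8 (A→C), site 9 (G→A), site 11 (G→A), site 12 (U→A), site 13 (G→U), site 19 (A→C), site 20 (U→C), site 22 (A→C), site 23 (G→A), site 25 (A→G), site 26 (C→U), site 29 (C→G), site 39 (A→C), site 40 (A→U).
p = 16/40 = 0.400000.
d = −0.75 · ln(1 − (4/3)·0.400000) = −0.75 · ln(0.466667) = −0.75 · (-0.762139) = 0.5716.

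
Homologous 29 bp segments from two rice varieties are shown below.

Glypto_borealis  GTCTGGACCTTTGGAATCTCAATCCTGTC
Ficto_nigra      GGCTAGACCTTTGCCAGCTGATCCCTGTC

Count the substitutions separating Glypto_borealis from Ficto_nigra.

8

Differing sites — 2:T/G; 5:G/A; 14:G/C; 15:A/C; 17:T/G; 20:C/G; 22:A/T; 23:T/C.
That gives 8 mismatches out of 29 aligned sites, so the Hamming distance is 8.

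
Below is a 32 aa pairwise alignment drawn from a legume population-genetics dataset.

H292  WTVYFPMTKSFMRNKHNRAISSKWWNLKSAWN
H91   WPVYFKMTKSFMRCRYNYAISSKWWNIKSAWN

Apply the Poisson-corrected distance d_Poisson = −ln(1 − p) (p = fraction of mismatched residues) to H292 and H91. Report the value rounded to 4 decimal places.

0.2469

The sequences differ at positions 2 (T/P), 6 (P/K), 14 (N/C), 15 (K/R), 16 (H/Y), 18 (R/Y), 27 (L/I).
p = 7/32 = 0.218750.
d = −ln(1 − 0.218750) = −ln(0.781250) = 0.2469.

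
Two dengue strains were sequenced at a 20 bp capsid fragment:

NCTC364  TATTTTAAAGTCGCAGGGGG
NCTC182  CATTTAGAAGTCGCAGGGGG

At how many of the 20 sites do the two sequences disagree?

3

Differing sites — 1:T/C; 6:T/A; 7:A/G.
That gives 3 mismatches out of 20 aligned sites, so the Hamming distance is 3.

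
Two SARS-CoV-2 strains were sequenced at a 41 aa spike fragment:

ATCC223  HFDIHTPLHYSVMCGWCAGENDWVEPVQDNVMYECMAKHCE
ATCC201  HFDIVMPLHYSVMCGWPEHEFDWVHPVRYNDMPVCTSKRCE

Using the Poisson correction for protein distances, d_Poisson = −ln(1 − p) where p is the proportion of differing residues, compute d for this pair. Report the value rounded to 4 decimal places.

Differing sites — 5:H/V; 6:T/M; 17:C/P; 18:A/E; 19:G/H; 21:N/F; 25:E/H; 28:Q/R; 29:D/Y; 31:V/D; 33:Y/P; 34:E/V; 36:M/T; 37:A/S; 39:H/R.
p = 15/41 = 0.365854.
d = −ln(1 − 0.365854) = −ln(0.634146) = 0.4555.

0.4555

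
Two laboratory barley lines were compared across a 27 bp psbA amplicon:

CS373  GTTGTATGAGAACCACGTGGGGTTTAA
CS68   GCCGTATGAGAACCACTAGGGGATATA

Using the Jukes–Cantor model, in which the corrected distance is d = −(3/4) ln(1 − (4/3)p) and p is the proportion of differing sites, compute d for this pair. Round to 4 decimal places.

The sequences differ at positions 2 (T/C), 3 (T/C), 17 (G/T), 18 (T/A), 23 (T/A), 25 (T/A), 26 (A/T).
p = 7/27 = 0.259259.
d = −0.75 · ln(1 − (4/3)·0.259259) = −0.75 · ln(0.654321) = −0.75 · (-0.424157) = 0.3181.

0.3181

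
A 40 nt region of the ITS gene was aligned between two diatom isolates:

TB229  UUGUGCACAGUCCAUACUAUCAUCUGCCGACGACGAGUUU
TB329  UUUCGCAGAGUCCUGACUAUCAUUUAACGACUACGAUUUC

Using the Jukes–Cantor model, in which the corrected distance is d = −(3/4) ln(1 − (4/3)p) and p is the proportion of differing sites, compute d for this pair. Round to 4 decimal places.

0.3426

The sequences differ at positions 3 (G/U), 4 (U/C), 8 (C/G), 14 (A/U), 15 (U/G), 24 (C/U), 26 (G/A), 27 (C/A), 32 (G/U), 37 (G/U), 40 (U/C).
p = 11/40 = 0.275000.
d = −0.75 · ln(1 − (4/3)·0.275000) = −0.75 · ln(0.633333) = −0.75 · (-0.456759) = 0.3426.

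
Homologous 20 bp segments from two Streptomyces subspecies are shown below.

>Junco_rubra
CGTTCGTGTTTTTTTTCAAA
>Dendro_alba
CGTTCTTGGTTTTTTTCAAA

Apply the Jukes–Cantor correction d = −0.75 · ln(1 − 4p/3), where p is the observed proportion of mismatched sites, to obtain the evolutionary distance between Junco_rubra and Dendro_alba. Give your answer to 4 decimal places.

The sequences differ at positions 6 (G/T), 9 (T/G).
p = 2/20 = 0.100000.
d = −0.75 · ln(1 − (4/3)·0.100000) = −0.75 · ln(0.866667) = −0.75 · (-0.143100) = 0.1073.

0.1073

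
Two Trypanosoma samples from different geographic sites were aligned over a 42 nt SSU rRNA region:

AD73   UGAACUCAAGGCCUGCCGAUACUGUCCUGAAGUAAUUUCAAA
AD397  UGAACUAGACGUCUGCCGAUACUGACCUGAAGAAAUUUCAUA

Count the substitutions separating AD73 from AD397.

The sequences differ at positions 7 (C/A), 8 (A/G), 10 (G/C), 12 (C/U), 25 (U/A), 33 (U/A), 41 (A/U).
That gives 7 mismatches out of 42 aligned sites, so the Hamming distance is 7.

7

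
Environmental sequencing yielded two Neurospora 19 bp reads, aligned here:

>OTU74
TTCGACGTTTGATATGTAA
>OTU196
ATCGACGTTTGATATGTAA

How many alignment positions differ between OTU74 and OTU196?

1

The sequences differ at position 1 (T/A).
That gives 1 mismatch out of 19 aligned sites, so the Hamming distance is 1.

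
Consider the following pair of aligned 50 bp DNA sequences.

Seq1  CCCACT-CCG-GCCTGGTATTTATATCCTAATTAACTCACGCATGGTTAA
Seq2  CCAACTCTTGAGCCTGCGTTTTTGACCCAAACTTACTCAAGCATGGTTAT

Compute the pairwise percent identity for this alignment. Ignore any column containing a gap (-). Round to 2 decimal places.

70.83%

Excluding the 2 gap columns leaves 48 comparable sites.
Mismatches occur at site 3 (C↔A), site 8 (C↔T), site 9 (C↔T), site 17 (G↔C), site 18 (T↔G), site 19 (A↔T), site 23 (A↔T), site 24 (T↔G), site 26 (T↔C), site 29 (T↔A), site 32 (T↔C), site 34 (A↔T), site 40 (C↔A), site 50 (A↔T).
34 of the 48 comparable sites match, so the percent identity is 34/48 × 100 = 70.83%.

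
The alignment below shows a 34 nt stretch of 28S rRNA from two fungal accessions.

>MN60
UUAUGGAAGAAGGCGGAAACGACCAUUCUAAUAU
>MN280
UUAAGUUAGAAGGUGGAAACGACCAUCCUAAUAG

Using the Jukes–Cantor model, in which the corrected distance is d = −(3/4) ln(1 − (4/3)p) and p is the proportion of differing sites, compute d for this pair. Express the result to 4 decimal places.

Mismatches occur at site 4 (U↔A), site 6 (G↔U), site 7 (A↔U), site 14 (C↔U), site 27 (U↔C), site 34 (U↔G).
p = 6/34 = 0.176471.
d = −0.75 · ln(1 − (4/3)·0.176471) = −0.75 · ln(0.764705) = −0.75 · (-0.268265) = 0.2012.

0.2012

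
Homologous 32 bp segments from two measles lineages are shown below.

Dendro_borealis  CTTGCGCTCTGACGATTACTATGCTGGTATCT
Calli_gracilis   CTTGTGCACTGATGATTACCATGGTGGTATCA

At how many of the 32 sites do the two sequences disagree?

Mismatches occur at site 5 (C↔T), site 8 (T↔A), site 13 (C↔T), site 20 (T↔C), site 24 (C↔G), site 32 (T↔A).
That gives 6 mismatches out of 32 aligned sites, so the Hamming distance is 6.

6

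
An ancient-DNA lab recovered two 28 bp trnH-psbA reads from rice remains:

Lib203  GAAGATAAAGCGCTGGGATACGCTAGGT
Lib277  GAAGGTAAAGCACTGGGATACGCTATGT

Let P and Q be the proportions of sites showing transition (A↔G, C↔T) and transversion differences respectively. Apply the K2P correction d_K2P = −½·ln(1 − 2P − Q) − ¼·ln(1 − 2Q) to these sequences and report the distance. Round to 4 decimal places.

Differing sites — 5:A/G (Ti); 12:G/A (Ti); 26:G/T (Tv).
Of the 3 differences, 2 transitions and 1 transversion over 28 sites: P = 2/28 = 0.071429, Q = 1/28 = 0.035714.
d = −0.5·ln(0.821428) − 0.25·ln(0.928572) = −0.5·(-0.196711) − 0.25·(-0.074107) = 0.1169.

0.1169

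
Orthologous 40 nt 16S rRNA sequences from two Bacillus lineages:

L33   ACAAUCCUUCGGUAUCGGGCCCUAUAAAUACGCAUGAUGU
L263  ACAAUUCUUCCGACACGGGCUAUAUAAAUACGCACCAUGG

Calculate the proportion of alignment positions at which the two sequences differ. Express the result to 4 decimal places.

Mismatches occur at site 6 (C/U), site 11 (G/C), site 13 (U/A), site 14 (A/C), site 15 (U/A), site 21 (C/U), site 22 (C/A), site 35 (U/C), site 36 (G/C), site 40 (U/G).
There are 10 differences over 40 sites, so p = 10/40 = 0.2500.

0.2500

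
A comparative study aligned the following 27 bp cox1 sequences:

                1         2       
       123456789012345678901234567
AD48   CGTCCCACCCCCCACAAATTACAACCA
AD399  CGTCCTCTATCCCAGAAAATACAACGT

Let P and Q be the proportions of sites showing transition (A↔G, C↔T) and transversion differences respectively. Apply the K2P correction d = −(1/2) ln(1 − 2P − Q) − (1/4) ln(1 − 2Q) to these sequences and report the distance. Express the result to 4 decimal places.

Differing sites — 6:C/T (Ti); 7:A/C (Tv); 8:C/T (Ti); 9:C/A (Tv); 10:C/T (Ti); 15:C/G (Tv); 19:T/A (Tv); 26:C/G (Tv); 27:A/T (Tv).
Of the 9 differences, 3 transitions and 6 transversions over 27 sites: P = 3/27 = 0.111111, Q = 6/27 = 0.222222.
d = −0.5·ln(0.555556) − 0.25·ln(0.555556) = −0.5·(-0.587786) − 0.25·(-0.587786) = 0.4408.

0.4408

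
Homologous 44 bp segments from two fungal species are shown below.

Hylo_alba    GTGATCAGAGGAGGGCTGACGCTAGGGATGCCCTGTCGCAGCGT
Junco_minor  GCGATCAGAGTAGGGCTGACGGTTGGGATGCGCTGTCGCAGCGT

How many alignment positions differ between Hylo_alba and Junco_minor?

5

The sequences differ at positions 2 (T/C), 11 (G/T), 22 (C/G), 24 (A/T), 32 (C/G).
That gives 5 mismatches out of 44 aligned sites, so the Hamming distance is 5.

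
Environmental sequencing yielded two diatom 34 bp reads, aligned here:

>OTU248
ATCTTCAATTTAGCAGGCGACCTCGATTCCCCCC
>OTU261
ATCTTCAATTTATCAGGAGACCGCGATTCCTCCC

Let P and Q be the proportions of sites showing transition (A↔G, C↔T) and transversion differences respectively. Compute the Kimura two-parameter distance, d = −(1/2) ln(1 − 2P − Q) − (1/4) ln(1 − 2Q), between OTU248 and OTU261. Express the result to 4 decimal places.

0.1281

The sequences differ at positions 13 (G/T, transversion), 18 (C/A, transversion), 23 (T/G, transversion), 31 (C/T, transition).
Of the 4 differences, 1 transition and 3 transversions over 34 sites: P = 1/34 = 0.029412, Q = 3/34 = 0.088235.
d = −0.5·ln(0.852941) − 0.25·ln(0.823530) = −0.5·(-0.159065) − 0.25·(-0.194155) = 0.1281.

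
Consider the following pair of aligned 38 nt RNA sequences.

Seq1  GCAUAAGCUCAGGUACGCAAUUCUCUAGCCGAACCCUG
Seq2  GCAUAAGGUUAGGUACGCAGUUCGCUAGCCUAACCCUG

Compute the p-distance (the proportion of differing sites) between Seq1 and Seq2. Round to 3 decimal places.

The sequences differ at positions 8 (C/G), 10 (C/U), 20 (A/G), 24 (U/G), 31 (G/U).
There are 5 differences over 38 sites, so p = 5/38 = 0.132.

0.132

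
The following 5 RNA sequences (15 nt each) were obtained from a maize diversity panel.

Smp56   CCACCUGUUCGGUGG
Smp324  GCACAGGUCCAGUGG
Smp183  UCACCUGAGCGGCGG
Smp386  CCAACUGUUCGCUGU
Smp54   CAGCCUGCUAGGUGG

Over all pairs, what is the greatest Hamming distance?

9

Pairwise Hamming distances:
  Smp56 vs Smp324: 5
  Smp56 vs Smp183: 4
  Smp56 vs Smp386: 3
  Smp56 vs Smp54: 4
  Smp324 vs Smp183: 7
  Smp324 vs Smp386: 8
  Smp324 vs Smp54: 9
  Smp183 vs Smp386: 7
  Smp183 vs Smp54: 7
  Smp386 vs Smp54: 7
The largest is 9, between Smp324 and Smp54.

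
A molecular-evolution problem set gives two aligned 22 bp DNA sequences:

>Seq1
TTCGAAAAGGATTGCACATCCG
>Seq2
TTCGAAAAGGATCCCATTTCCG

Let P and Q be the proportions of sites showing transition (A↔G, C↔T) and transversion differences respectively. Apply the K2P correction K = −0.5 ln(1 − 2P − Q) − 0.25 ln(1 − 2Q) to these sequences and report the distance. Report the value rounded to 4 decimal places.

0.2094

Differing sites — 13:T/C (Ti); 14:G/C (Tv); 17:C/T (Ti); 18:A/T (Tv).
Of the 4 differences, 2 transitions and 2 transversions over 22 sites: P = 2/22 = 0.090909, Q = 2/22 = 0.090909.
d = −0.5·ln(0.727273) − 0.25·ln(0.818182) = −0.5·(-0.318453) − 0.25·(-0.200670) = 0.2094.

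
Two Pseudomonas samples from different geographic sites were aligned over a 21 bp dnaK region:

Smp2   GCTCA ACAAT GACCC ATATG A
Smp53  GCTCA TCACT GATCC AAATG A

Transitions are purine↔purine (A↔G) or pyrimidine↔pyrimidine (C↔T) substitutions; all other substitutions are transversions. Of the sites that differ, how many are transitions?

1

The sequences differ at positions 6 (A/T, transversion), 9 (A/C, transversion), 13 (C/T, transition), 17 (T/A, transversion).
Of the 4 differences, 1 transition and 3 transversions, so the answer is 1.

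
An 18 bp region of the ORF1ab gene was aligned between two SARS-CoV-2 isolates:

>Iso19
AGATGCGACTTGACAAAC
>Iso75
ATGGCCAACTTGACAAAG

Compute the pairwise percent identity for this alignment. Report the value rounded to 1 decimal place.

66.7%

The sequences differ at positions 2 (G/T), 3 (A/G), 4 (T/G), 5 (G/C), 7 (G/A), 18 (C/G).
12 of the 18 sites match, so the percent identity is 12/18 × 100 = 66.7%.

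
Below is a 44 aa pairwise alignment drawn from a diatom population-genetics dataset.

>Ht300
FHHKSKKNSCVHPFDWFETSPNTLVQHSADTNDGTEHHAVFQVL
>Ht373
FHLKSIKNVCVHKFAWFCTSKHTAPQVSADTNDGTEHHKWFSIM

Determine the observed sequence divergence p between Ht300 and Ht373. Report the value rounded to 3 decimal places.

0.364

The sequences differ at positions 3 (H/L), 6 (K/I), 9 (S/V), 13 (P/K), 15 (D/A), 18 (E/C), 21 (P/K), 22 (N/H), 24 (L/A), 25 (V/P), 27 (H/V), 39 (A/K), 40 (V/W), 42 (Q/S), 43 (V/I), 44 (L/M).
There are 16 differences over 44 sites, so p = 16/44 = 0.364.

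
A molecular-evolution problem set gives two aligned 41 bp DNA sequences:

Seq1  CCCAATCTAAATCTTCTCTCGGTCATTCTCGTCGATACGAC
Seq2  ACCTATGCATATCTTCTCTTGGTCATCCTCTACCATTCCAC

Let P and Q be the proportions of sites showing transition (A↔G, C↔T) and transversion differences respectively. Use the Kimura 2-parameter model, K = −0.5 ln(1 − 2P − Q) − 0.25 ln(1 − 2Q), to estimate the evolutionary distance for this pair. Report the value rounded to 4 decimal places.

Differing sites — 1:C/A (Tv); 4:A/T (Tv); 7:C/G (Tv); 8:T/C (Ti); 10:A/T (Tv); 20:C/T (Ti); 27:T/C (Ti); 31:G/T (Tv); 32:T/A (Tv); 34:G/C (Tv); 37:A/T (Tv); 39:G/C (Tv).
Of the 12 differences, 3 transitions and 9 transversions over 41 sites: P = 3/41 = 0.073171, Q = 9/41 = 0.219512.
d = −0.5·ln(0.634146) − 0.25·ln(0.560976) = −0.5·(-0.455476) − 0.25·(-0.578077) = 0.3723.

0.3723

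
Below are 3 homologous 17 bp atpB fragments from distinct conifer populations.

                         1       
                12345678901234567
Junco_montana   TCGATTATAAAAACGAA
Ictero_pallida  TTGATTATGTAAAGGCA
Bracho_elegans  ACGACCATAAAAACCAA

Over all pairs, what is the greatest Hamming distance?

Pairwise Hamming distances:
  Junco_montana vs Ictero_pallida: 5
  Junco_montana vs Bracho_elegans: 4
  Ictero_pallida vs Bracho_elegans: 9
The largest is 9, between Ictero_pallida and Bracho_elegans.

9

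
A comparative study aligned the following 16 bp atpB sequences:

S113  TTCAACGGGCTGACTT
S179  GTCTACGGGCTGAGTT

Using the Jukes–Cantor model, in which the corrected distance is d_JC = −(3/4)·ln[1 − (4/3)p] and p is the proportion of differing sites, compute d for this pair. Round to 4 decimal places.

0.2158

The sequences differ at positions 1 (T/G), 4 (A/T), 14 (C/G).
p = 3/16 = 0.187500.
d = −0.75 · ln(1 − (4/3)·0.187500) = −0.75 · ln(0.750000) = −0.75 · (-0.287682) = 0.2158.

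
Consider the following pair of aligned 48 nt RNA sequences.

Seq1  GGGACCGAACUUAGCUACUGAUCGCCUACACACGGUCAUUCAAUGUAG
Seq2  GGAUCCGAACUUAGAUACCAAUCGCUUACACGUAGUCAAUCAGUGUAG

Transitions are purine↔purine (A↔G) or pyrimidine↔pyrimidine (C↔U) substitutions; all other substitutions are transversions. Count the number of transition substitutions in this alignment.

Differing sites — 3:G/A (Ti); 4:A/U (Tv); 15:C/A (Tv); 19:U/C (Ti); 20:G/A (Ti); 26:C/U (Ti); 32:A/G (Ti); 33:C/U (Ti); 34:G/A (Ti); 39:U/A (Tv); 43:A/G (Ti).
Of the 11 differences, 8 transitions and 3 transversions, so the answer is 8.

8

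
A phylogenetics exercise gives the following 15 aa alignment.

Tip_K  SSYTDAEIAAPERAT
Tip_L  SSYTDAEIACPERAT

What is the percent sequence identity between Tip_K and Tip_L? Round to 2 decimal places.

Differing sites — 10:A/C.
14 of the 15 sites match, so the percent identity is 14/15 × 100 = 93.33%.

93.33%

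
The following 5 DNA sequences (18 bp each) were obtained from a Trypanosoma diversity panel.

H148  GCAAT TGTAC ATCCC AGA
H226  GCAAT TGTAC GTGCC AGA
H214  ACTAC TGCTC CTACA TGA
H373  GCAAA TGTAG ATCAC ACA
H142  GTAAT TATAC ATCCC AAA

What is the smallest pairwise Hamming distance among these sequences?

Pairwise Hamming distances:
  H148 vs H226: 2
  H148 vs H214: 9
  H148 vs H373: 4
  H148 vs H142: 3
  H226 vs H214: 9
  H226 vs H373: 6
  H226 vs H142: 5
  H214 vs H373: 12
  H214 vs H142: 12
  H373 vs H142: 6
The smallest is 2, between H148 and H226.

2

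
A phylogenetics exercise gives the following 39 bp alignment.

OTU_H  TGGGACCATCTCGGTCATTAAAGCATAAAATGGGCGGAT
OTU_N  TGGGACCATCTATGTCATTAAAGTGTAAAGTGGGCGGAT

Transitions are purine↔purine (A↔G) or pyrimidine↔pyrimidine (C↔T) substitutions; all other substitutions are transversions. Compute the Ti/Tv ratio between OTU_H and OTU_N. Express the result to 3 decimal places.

Differing sites — 12:C/A (Tv); 13:G/T (Tv); 24:C/T (Ti); 25:A/G (Ti); 30:A/G (Ti).
Of the 5 differences, 3 transitions and 2 transversions, so Ti/Tv = 3/2 = 1.500.

1.500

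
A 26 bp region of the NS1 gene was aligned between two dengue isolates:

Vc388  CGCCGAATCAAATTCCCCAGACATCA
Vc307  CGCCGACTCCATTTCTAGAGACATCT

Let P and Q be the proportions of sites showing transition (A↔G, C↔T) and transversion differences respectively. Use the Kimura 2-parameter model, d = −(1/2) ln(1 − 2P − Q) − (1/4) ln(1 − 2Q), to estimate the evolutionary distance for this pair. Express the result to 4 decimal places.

The sequences differ at positions 7 (A/C, transversion), 10 (A/C, transversion), 12 (A/T, transversion), 16 (C/T, transition), 17 (C/A, transversion), 18 (C/G, transversion), 26 (A/T, transversion).
Of the 7 differences, 1 transition and 6 transversions over 26 sites: P = 1/26 = 0.038462, Q = 6/26 = 0.230769.
d = −0.5·ln(0.692307) − 0.25·ln(0.538462) = −0.5·(-0.367726) − 0.25·(-0.619038) = 0.3386.

0.3386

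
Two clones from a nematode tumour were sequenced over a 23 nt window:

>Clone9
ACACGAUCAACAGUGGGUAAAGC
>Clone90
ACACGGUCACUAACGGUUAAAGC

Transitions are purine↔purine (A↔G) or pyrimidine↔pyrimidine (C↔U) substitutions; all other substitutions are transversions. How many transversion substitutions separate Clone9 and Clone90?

Mismatches occur at site 6 (A→G, transition), site 10 (A→C, transversion), site 11 (C→U, transition), site 13 (G→A, transition), site 14 (U→C, transition), site 17 (G→U, transversion).
Of the 6 differences, 4 transitions and 2 transversions, so the answer is 2.

2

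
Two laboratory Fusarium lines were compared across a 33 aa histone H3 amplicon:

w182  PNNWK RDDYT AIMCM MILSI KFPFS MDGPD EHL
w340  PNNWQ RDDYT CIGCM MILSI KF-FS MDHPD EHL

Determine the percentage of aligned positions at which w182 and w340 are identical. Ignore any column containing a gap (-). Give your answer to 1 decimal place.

Excluding the 1 gap column leaves 32 comparable sites.
Differing sites — 5:K/Q; 11:A/C; 13:M/G; 28:G/H.
28 of the 32 comparable sites match, so the percent identity is 28/32 × 100 = 87.5%.

87.5%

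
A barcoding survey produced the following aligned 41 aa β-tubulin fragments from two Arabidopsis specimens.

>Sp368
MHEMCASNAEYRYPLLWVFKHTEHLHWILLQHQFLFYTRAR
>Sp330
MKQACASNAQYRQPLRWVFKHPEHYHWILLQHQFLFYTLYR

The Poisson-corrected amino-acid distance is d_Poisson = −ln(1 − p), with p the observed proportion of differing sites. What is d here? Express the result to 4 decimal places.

0.2796

The sequences differ at positions 2 (H/K), 3 (E/Q), 4 (M/A), 10 (E/Q), 13 (Y/Q), 16 (L/R), 22 (T/P), 25 (L/Y), 39 (R/L), 40 (A/Y).
p = 10/41 = 0.243902.
d = −ln(1 − 0.243902) = −ln(0.756098) = 0.2796.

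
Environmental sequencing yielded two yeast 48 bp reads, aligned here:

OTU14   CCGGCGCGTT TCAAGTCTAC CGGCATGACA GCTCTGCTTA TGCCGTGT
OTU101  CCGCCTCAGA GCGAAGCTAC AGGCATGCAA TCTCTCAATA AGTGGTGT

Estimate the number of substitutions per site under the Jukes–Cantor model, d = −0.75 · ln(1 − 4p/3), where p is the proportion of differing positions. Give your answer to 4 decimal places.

The sequences differ at positions 4 (G/C), 6 (G/T), 8 (G/A), 9 (T/G), 10 (T/A), 11 (T/G), 13 (A/G), 15 (G/A), 16 (T/G), 21 (C/A), 28 (A/C), 29 (C/A), 31 (G/T), 36 (G/C), 37 (C/A), 38 (T/A), 41 (T/A), 43 (C/T), 44 (C/G).
p = 19/48 = 0.395833.
d = −0.75 · ln(1 − (4/3)·0.395833) = −0.75 · ln(0.472223) = −0.75 · (-0.750304) = 0.5627.

0.5627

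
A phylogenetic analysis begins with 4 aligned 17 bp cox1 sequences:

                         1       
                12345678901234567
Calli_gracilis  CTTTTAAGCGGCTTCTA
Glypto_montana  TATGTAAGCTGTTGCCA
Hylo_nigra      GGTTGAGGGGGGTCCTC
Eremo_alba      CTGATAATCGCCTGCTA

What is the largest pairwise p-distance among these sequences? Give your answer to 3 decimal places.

Pairwise Hamming distances:
  Calli_gracilis vs Glypto_montana: 7
  Calli_gracilis vs Hylo_nigra: 8
  Calli_gracilis vs Eremo_alba: 5
  Glypto_montana vs Hylo_nigra: 11
  Glypto_montana vs Eremo_alba: 9
  Hylo_nigra vs Eremo_alba: 12
The largest is 12 mismatches, between Hylo_nigra and Eremo_alba; p = 12/17 = 0.706.

0.706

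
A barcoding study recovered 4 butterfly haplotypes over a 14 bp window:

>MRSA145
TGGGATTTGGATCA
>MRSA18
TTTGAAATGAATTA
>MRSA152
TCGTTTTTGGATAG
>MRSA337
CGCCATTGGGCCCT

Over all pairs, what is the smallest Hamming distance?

5

Pairwise Hamming distances:
  MRSA145 vs MRSA18: 6
  MRSA145 vs MRSA152: 5
  MRSA145 vs MRSA337: 7
  MRSA18 vs MRSA152: 9
  MRSA18 vs MRSA337: 12
  MRSA152 vs MRSA337: 10
The smallest is 5, between MRSA145 and MRSA152.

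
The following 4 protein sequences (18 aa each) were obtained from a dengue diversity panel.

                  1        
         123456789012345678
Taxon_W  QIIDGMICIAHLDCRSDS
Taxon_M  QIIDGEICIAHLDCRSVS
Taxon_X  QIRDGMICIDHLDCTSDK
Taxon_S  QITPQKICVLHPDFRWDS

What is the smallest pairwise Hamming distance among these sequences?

2

Pairwise Hamming distances:
  Taxon_W vs Taxon_M: 2
  Taxon_W vs Taxon_X: 4
  Taxon_W vs Taxon_S: 9
  Taxon_M vs Taxon_X: 6
  Taxon_M vs Taxon_S: 10
  Taxon_X vs Taxon_S: 11
The smallest is 2, between Taxon_W and Taxon_M.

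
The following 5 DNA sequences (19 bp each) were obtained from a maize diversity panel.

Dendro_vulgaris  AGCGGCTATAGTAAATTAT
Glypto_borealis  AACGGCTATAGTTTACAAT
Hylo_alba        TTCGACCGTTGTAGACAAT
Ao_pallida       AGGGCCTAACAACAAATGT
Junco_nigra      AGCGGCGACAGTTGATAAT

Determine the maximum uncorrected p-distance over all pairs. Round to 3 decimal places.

Pairwise Hamming distances:
  Dendro_vulgaris vs Glypto_borealis: 5
  Dendro_vulgaris vs Hylo_alba: 9
  Dendro_vulgaris vs Ao_pallida: 9
  Dendro_vulgaris vs Junco_nigra: 5
  Glypto_borealis vs Hylo_alba: 8
  Glypto_borealis vs Ao_pallida: 12
  Glypto_borealis vs Junco_nigra: 5
  Hylo_alba vs Ao_pallida: 15
  Hylo_alba vs Junco_nigra: 9
  Ao_pallida vs Junco_nigra: 12
The largest is 15 mismatches, between Hylo_alba and Ao_pallida; p = 15/19 = 0.789.

0.789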